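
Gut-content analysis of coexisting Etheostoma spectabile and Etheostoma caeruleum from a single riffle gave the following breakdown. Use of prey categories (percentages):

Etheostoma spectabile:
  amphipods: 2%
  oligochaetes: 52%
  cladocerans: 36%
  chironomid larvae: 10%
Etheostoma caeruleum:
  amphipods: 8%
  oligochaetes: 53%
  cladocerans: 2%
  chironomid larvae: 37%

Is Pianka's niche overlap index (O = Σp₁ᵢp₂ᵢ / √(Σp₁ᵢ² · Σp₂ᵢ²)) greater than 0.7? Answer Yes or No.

Convert percentages to proportions (divide by 100).
Σ p₁ᵢp₂ᵢ = 0.0016 + 0.2756 + 0.0072 + 0.0370 = 0.3214
Σp_1ᵢ² = 0.02² + 0.52² + 0.36² + 0.10² = 0.0004 + 0.2704 + 0.1296 + 0.0100 = 0.4104
Σp_2ᵢ² = 0.08² + 0.53² + 0.02² + 0.37² = 0.0064 + 0.2809 + 0.0004 + 0.1369 = 0.4246
O = 0.3214 / √(0.4104 × 0.4246) = 0.3214 / 0.41744 = 0.7699
O = 0.7699 > 0.7 → Yes.

Yes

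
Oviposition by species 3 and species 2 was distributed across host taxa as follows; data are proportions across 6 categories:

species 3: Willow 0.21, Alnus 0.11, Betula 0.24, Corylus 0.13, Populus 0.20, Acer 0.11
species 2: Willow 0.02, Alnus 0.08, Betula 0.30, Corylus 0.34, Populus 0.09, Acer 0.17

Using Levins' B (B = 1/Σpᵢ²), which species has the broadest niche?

Σp_3ᵢ² = 0.21² + 0.11² + 0.24² + 0.13² + 0.20² + 0.11² = 0.0441 + 0.0121 + 0.0576 + 0.0169 + 0.0400 + 0.0121 = 0.1828
B_3 = 1 / 0.1828 = 5.4705
Σp_2ᵢ² = 0.02² + 0.08² + 0.30² + 0.34² + 0.09² + 0.17² = 0.0004 + 0.0064 + 0.0900 + 0.1156 + 0.0081 + 0.0289 = 0.2494
B_2 = 1 / 0.2494 = 4.0096
Highest B → broadest niche (most generalist): species 3 (B = 5.47).

species 3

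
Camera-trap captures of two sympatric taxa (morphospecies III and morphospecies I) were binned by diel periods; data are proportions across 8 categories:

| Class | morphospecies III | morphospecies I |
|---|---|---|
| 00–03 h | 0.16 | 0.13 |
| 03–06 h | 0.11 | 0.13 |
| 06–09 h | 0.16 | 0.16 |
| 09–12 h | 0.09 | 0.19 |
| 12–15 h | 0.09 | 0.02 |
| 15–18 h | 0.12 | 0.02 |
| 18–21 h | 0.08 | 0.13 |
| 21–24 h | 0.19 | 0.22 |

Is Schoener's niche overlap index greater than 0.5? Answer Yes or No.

Yes

Σ|p₁ᵢ − p₂ᵢ| = 0.03 + 0.02 + 0.00 + 0.10 + 0.07 + 0.10 + 0.05 + 0.03 = 0.40
D = 1 − ½ × 0.40 = 1 − 0.200 = 0.8000
D = 0.8000 > 0.5 → Yes.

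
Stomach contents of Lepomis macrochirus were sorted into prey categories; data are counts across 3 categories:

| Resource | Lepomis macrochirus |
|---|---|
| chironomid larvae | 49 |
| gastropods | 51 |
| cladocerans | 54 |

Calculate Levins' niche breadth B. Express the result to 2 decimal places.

Proportions for Lepomis macrochirus (n=154): 49/154=0.3182, 51/154=0.3312, 54/154=0.3506
Σpᵢ² = 0.3182² + 0.3312² + 0.3506² = 0.101251 + 0.109693 + 0.122920 = 0.333864
B = 1 / 0.333864 = 2.9952

3.00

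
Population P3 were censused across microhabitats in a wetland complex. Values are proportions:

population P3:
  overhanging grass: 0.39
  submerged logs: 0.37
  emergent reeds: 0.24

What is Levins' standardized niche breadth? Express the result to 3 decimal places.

Σpᵢ² = 0.39² + 0.37² + 0.24² = 0.1521 + 0.1369 + 0.0576 = 0.3466
B = 1 / 0.3466 = 2.88517
Bₛ = (B − 1)/(n − 1) = (2.88517 − 1)/(3 − 1) = 1.88517/2 = 0.94259

0.943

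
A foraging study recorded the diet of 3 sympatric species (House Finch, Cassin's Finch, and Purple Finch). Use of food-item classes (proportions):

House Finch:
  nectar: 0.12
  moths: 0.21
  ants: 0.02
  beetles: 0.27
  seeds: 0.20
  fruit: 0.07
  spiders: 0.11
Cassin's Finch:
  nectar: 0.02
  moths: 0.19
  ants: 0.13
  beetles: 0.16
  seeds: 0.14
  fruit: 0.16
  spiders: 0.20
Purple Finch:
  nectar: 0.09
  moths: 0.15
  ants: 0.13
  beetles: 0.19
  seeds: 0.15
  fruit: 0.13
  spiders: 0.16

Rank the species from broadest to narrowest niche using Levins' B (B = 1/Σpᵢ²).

Purple Finch > Cassin's Finch > House Finch

Σp_Housᵢ² = 0.12² + 0.21² + 0.02² + 0.27² + 0.20² + 0.07² + 0.11² = 0.0144 + 0.0441 + 0.0004 + 0.0729 + 0.0400 + 0.0049 + 0.0121 = 0.1888
B_Hous = 1 / 0.1888 = 5.2966
Σp_Cassᵢ² = 0.02² + 0.19² + 0.13² + 0.16² + 0.14² + 0.16² + 0.20² = 0.0004 + 0.0361 + 0.0169 + 0.0256 + 0.0196 + 0.0256 + 0.0400 = 0.1642
B_Cass = 1 / 0.1642 = 6.0901
Σp_Purpᵢ² = 0.09² + 0.15² + 0.13² + 0.19² + 0.15² + 0.13² + 0.16² = 0.0081 + 0.0225 + 0.0169 + 0.0361 + 0.0225 + 0.0169 + 0.0256 = 0.1486
B_Purp = 1 / 0.1486 = 6.7295
Ranking by B (broadest → narrowest): Purple Finch (6.73) > Cassin's Finch (6.09) > House Finch (5.30)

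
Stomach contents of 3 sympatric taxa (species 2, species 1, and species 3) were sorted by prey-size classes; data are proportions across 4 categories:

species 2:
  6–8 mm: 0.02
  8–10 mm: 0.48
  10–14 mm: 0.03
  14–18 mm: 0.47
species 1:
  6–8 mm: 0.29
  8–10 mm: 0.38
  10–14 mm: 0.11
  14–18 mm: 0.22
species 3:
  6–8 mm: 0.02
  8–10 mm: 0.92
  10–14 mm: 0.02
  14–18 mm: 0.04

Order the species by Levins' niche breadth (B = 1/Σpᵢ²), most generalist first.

species 1 > species 2 > species 3

Σp_2ᵢ² = 0.02² + 0.48² + 0.03² + 0.47² = 0.0004 + 0.2304 + 0.0009 + 0.2209 = 0.4526
B_2 = 1 / 0.4526 = 2.2095
Σp_1ᵢ² = 0.29² + 0.38² + 0.11² + 0.22² = 0.0841 + 0.1444 + 0.0121 + 0.0484 = 0.2890
B_1 = 1 / 0.2890 = 3.4602
Σp_3ᵢ² = 0.02² + 0.92² + 0.02² + 0.04² = 0.0004 + 0.8464 + 0.0004 + 0.0016 = 0.8488
B_3 = 1 / 0.8488 = 1.1781
Ranking by B (broadest → narrowest): species 1 (3.46) > species 2 (2.21) > species 3 (1.18)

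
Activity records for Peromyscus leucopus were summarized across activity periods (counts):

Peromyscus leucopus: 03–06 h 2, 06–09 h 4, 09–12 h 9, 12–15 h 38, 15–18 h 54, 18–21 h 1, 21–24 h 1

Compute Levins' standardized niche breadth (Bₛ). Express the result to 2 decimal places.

Proportions for Peromyscus leucopus (n=109): 2/109=0.0183, 4/109=0.0367, 9/109=0.0826, 38/109=0.3486, 54/109=0.4954, 1/109=0.0092, 1/109=0.0092
Σpᵢ² = 0.0183² + 0.0367² + 0.0826² + 0.3486² + 0.4954² + 0.0092² + 0.0092² = 0.000335 + 0.001347 + 0.006823 + 0.121522 + 0.245421 + 0.000085 + 0.000085 = 0.375618
B = 1 / 0.375618 = 2.6623
Bₛ = (B − 1)/(n − 1) = (2.6623 − 1)/(7 − 1) = 1.6623/6 = 0.2771

0.28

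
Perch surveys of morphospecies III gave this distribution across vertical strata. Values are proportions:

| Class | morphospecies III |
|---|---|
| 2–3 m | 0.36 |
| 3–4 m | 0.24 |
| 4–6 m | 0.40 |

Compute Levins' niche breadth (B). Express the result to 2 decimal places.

2.88

Σpᵢ² = 0.36² + 0.24² + 0.40² = 0.1296 + 0.0576 + 0.1600 = 0.3472
B = 1 / 0.3472 = 2.8802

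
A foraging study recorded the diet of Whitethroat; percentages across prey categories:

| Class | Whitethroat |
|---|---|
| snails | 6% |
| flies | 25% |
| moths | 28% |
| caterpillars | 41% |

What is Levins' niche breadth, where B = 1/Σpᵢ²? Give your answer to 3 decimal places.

3.199

Convert percentages to proportions (divide by 100).
Σpᵢ² = 0.06² + 0.25² + 0.28² + 0.41² = 0.0036 + 0.0625 + 0.0784 + 0.1681 = 0.3126
B = 1 / 0.3126 = 3.19898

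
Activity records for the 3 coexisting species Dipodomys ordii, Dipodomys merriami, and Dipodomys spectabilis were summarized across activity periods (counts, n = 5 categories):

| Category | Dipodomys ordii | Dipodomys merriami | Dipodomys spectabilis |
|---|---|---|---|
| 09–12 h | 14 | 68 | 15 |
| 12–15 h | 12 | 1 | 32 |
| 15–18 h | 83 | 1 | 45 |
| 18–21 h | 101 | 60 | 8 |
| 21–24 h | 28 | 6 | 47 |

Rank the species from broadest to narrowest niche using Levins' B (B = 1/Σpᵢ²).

Proportions for Dipodomys ordii (n=238): 14/238=0.0588, 12/238=0.0504, 83/238=0.3487, 101/238=0.4244, 28/238=0.1176
Proportions for Dipodomys merriami (n=136): 68/136=0.5000, 1/136=0.0074, 1/136=0.0074, 60/136=0.4412, 6/136=0.0441
Proportions for Dipodomys spectabilis (n=147): 15/147=0.1020, 32/147=0.2177, 45/147=0.3061, 8/147=0.0544, 47/147=0.3197
Σp_ordiᵢ² = 0.0588² + 0.0504² + 0.3487² + 0.4244² + 0.1176² = 0.003457 + 0.002540 + 0.121592 + 0.180115 + 0.013830 = 0.321534
B_ordi = 1 / 0.321534 = 3.1101
Σp_merrᵢ² = 0.5000² + 0.0074² + 0.0074² + 0.4412² + 0.0441² = 0.250000 + 0.000055 + 0.000055 + 0.194657 + 0.001945 = 0.446712
B_merr = 1 / 0.446712 = 2.2386
Σp_specᵢ² = 0.1020² + 0.2177² + 0.3061² + 0.0544² + 0.3197² = 0.010404 + 0.047393 + 0.093697 + 0.002959 + 0.102208 = 0.256661
B_spec = 1 / 0.256661 = 3.8962
Ranking by B (broadest → narrowest): Dipodomys spectabilis (3.90) > Dipodomys ordii (3.11) > Dipodomys merriami (2.24)

Dipodomys spectabilis > Dipodomys ordii > Dipodomys merriami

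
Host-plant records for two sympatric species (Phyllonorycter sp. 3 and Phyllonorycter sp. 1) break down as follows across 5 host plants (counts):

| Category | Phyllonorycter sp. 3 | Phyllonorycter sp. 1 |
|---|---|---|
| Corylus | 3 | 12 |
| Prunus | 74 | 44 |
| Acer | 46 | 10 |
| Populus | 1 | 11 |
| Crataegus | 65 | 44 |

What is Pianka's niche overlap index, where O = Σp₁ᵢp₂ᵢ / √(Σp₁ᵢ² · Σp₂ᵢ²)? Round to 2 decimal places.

0.94

Proportions for Phyllonorycter sp. 3 (n=189): 3/189=0.0159, 74/189=0.3915, 46/189=0.2434, 1/189=0.0053, 65/189=0.3439
Proportions for Phyllonorycter sp. 1 (n=121): 12/121=0.0992, 44/121=0.3636, 10/121=0.0826, 11/121=0.0909, 44/121=0.3636
Σ p₁ᵢp₂ᵢ = 0.001577 + 0.142349 + 0.020105 + 0.000482 + 0.125042 = 0.289555
Σp_1ᵢ² = 0.0159² + 0.3915² + 0.2434² + 0.0053² + 0.3439² = 0.000253 + 0.153272 + 0.059244 + 0.000028 + 0.118267 = 0.331064
Σp_2ᵢ² = 0.0992² + 0.3636² + 0.0826² + 0.0909² + 0.3636² = 0.009841 + 0.132205 + 0.006823 + 0.008263 + 0.132205 = 0.289337
O = 0.289555 / √(0.331064 × 0.289337) = 0.289555 / 0.3094981 = 0.9356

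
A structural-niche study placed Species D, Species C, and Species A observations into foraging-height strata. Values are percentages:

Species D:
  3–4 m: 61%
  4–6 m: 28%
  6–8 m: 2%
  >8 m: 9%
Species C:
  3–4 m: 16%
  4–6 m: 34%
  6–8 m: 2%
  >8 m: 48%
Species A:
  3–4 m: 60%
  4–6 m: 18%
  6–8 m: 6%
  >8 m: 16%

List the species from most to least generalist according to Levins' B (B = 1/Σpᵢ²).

Species C > Species A > Species D

Convert percentages to proportions (divide by 100).
Σp_Dᵢ² = 0.61² + 0.28² + 0.02² + 0.09² = 0.3721 + 0.0784 + 0.0004 + 0.0081 = 0.4590
B_D = 1 / 0.4590 = 2.1786
Σp_Cᵢ² = 0.16² + 0.34² + 0.02² + 0.48² = 0.0256 + 0.1156 + 0.0004 + 0.2304 = 0.3720
B_C = 1 / 0.3720 = 2.6882
Σp_Aᵢ² = 0.60² + 0.18² + 0.06² + 0.16² = 0.3600 + 0.0324 + 0.0036 + 0.0256 = 0.4216
B_A = 1 / 0.4216 = 2.3719
Ranking by B (broadest → narrowest): Species C (2.69) > Species A (2.37) > Species D (2.18)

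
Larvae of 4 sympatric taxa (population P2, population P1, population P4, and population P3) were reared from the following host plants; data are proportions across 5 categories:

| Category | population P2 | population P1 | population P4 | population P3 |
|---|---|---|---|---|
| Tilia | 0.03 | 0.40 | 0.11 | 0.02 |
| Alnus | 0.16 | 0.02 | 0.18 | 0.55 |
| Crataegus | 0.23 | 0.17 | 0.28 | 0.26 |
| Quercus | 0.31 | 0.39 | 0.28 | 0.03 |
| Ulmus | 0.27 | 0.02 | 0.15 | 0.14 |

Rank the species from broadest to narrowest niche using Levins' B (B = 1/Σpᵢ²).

population P4 > population P2 > population P1 > population P3

Σp_P2ᵢ² = 0.03² + 0.16² + 0.23² + 0.31² + 0.27² = 0.0009 + 0.0256 + 0.0529 + 0.0961 + 0.0729 = 0.2484
B_P2 = 1 / 0.2484 = 4.0258
Σp_P1ᵢ² = 0.40² + 0.02² + 0.17² + 0.39² + 0.02² = 0.1600 + 0.0004 + 0.0289 + 0.1521 + 0.0004 = 0.3418
B_P1 = 1 / 0.3418 = 2.9257
Σp_P4ᵢ² = 0.11² + 0.18² + 0.28² + 0.28² + 0.15² = 0.0121 + 0.0324 + 0.0784 + 0.0784 + 0.0225 = 0.2238
B_P4 = 1 / 0.2238 = 4.4683
Σp_P3ᵢ² = 0.02² + 0.55² + 0.26² + 0.03² + 0.14² = 0.0004 + 0.3025 + 0.0676 + 0.0009 + 0.0196 = 0.3910
B_P3 = 1 / 0.3910 = 2.5575
Ranking by B (broadest → narrowest): population P4 (4.47) > population P2 (4.03) > population P1 (2.93) > population P3 (2.56)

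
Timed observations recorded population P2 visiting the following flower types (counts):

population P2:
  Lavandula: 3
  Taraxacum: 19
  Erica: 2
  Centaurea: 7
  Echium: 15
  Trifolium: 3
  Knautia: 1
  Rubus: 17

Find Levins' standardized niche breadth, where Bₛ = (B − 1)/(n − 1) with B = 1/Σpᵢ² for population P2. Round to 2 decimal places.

0.53

Proportions for population P2 (n=67): 3/67=0.0448, 19/67=0.2836, 2/67=0.0299, 7/67=0.1045, 15/67=0.2239, 3/67=0.0448, 1/67=0.0149, 17/67=0.2537
Σpᵢ² = 0.0448² + 0.2836² + 0.0299² + 0.1045² + 0.2239² + 0.0448² + 0.0149² + 0.2537² = 0.002007 + 0.080429 + 0.000894 + 0.010920 + 0.050131 + 0.002007 + 0.000222 + 0.064364 = 0.210974
B = 1 / 0.210974 = 4.7399
Bₛ = (B − 1)/(n − 1) = (4.7399 − 1)/(8 − 1) = 3.7399/7 = 0.5343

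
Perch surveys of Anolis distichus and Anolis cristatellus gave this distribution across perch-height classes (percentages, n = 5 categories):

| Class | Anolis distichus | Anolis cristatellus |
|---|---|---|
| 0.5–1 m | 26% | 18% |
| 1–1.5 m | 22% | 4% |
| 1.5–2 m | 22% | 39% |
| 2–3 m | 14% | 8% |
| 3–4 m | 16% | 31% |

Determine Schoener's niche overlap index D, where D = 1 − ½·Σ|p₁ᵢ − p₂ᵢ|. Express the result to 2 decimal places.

Convert percentages to proportions (divide by 100).
Σ|p₁ᵢ − p₂ᵢ| = 0.08 + 0.18 + 0.17 + 0.06 + 0.15 = 0.64
D = 1 − ½ × 0.64 = 1 − 0.320 = 0.6800

0.68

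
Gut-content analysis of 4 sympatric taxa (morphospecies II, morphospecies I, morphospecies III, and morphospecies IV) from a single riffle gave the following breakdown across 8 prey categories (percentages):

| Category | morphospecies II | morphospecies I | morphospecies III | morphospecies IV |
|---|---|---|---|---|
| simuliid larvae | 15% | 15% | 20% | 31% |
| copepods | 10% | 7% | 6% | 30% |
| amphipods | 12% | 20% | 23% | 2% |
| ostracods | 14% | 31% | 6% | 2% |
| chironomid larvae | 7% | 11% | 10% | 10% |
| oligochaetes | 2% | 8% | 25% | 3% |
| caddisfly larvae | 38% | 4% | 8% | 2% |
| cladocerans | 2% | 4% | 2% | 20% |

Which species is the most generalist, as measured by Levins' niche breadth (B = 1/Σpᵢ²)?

Convert percentages to proportions (divide by 100).
Σp_IIᵢ² = 0.15² + 0.10² + 0.12² + 0.14² + 0.07² + 0.02² + 0.38² + 0.02² = 0.0225 + 0.0100 + 0.0144 + 0.0196 + 0.0049 + 0.0004 + 0.1444 + 0.0004 = 0.2166
B_II = 1 / 0.2166 = 4.6168
Σp_Iᵢ² = 0.15² + 0.07² + 0.20² + 0.31² + 0.11² + 0.08² + 0.04² + 0.04² = 0.0225 + 0.0049 + 0.0400 + 0.0961 + 0.0121 + 0.0064 + 0.0016 + 0.0016 = 0.1852
B_I = 1 / 0.1852 = 5.3996
Σp_IIIᵢ² = 0.20² + 0.06² + 0.23² + 0.06² + 0.10² + 0.25² + 0.08² + 0.02² = 0.0400 + 0.0036 + 0.0529 + 0.0036 + 0.0100 + 0.0625 + 0.0064 + 0.0004 = 0.1794
B_III = 1 / 0.1794 = 5.5741
Σp_IVᵢ² = 0.31² + 0.30² + 0.02² + 0.02² + 0.10² + 0.03² + 0.02² + 0.20² = 0.0961 + 0.0900 + 0.0004 + 0.0004 + 0.0100 + 0.0009 + 0.0004 + 0.0400 = 0.2382
B_IV = 1 / 0.2382 = 4.1982
Highest B → broadest niche (most generalist): morphospecies III (B = 5.57).

morphospecies III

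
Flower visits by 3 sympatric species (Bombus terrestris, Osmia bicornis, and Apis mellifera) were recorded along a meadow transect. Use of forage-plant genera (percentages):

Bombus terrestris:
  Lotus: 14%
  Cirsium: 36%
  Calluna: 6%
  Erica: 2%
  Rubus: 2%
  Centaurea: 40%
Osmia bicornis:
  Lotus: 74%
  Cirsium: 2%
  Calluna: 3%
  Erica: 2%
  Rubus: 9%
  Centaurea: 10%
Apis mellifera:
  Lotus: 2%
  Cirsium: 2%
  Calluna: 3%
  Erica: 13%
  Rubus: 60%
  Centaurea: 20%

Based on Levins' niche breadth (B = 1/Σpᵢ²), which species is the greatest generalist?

Convert percentages to proportions (divide by 100).
Σp_terrᵢ² = 0.14² + 0.36² + 0.06² + 0.02² + 0.02² + 0.40² = 0.0196 + 0.1296 + 0.0036 + 0.0004 + 0.0004 + 0.1600 = 0.3136
B_terr = 1 / 0.3136 = 3.1888
Σp_bicoᵢ² = 0.74² + 0.02² + 0.03² + 0.02² + 0.09² + 0.10² = 0.5476 + 0.0004 + 0.0009 + 0.0004 + 0.0081 + 0.0100 = 0.5674
B_bico = 1 / 0.5674 = 1.7624
Σp_mellᵢ² = 0.02² + 0.02² + 0.03² + 0.13² + 0.60² + 0.20² = 0.0004 + 0.0004 + 0.0009 + 0.0169 + 0.3600 + 0.0400 = 0.4186
B_mell = 1 / 0.4186 = 2.3889
Highest B → broadest niche (most generalist): Bombus terrestris (B = 3.19).

Bombus terrestris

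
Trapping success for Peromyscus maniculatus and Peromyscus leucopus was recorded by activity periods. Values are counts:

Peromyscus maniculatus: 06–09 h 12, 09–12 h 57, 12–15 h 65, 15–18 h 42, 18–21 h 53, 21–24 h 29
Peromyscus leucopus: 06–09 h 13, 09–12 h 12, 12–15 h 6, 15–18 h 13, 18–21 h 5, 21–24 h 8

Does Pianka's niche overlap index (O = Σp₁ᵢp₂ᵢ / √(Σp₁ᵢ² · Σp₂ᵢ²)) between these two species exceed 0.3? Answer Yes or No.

Yes

Proportions for Peromyscus maniculatus (n=258): 12/258=0.0465, 57/258=0.2209, 65/258=0.2519, 42/258=0.1628, 53/258=0.2054, 29/258=0.1124
Proportions for Peromyscus leucopus (n=57): 13/57=0.2281, 12/57=0.2105, 6/57=0.1053, 13/57=0.2281, 5/57=0.0877, 8/57=0.1404
Σ p₁ᵢp₂ᵢ = 0.010607 + 0.046499 + 0.026525 + 0.037135 + 0.018014 + 0.015781 = 0.154561
Σp_1ᵢ² = 0.0465² + 0.2209² + 0.2519² + 0.1628² + 0.2054² + 0.1124² = 0.002162 + 0.048797 + 0.063454 + 0.026504 + 0.042189 + 0.012634 = 0.195740
Σp_2ᵢ² = 0.2281² + 0.2105² + 0.1053² + 0.2281² + 0.0877² + 0.1404² = 0.052030 + 0.044310 + 0.011088 + 0.052030 + 0.007691 + 0.019712 = 0.186861
O = 0.154561 / √(0.195740 × 0.186861) = 0.154561 / 0.1912490 = 0.8082
O = 0.8082 > 0.3 → Yes.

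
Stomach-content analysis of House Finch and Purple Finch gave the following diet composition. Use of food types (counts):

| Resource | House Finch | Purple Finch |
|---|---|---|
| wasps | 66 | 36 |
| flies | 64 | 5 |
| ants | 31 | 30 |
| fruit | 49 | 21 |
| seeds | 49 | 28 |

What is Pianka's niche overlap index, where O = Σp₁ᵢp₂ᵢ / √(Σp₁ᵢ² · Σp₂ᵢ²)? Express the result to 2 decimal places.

Proportions for House Finch (n=259): 66/259=0.2548, 64/259=0.2471, 31/259=0.1197, 49/259=0.1892, 49/259=0.1892
Proportions for Purple Finch (n=120): 36/120=0.3000, 5/120=0.0417, 30/120=0.2500, 21/120=0.1750, 28/120=0.2333
Σ p₁ᵢp₂ᵢ = 0.076440 + 0.010304 + 0.029925 + 0.033110 + 0.044140 = 0.193919
Σp_1ᵢ² = 0.2548² + 0.2471² + 0.1197² + 0.1892² + 0.1892² = 0.064923 + 0.061058 + 0.014328 + 0.035797 + 0.035797 = 0.211903
Σp_2ᵢ² = 0.3000² + 0.0417² + 0.2500² + 0.1750² + 0.2333² = 0.090000 + 0.001739 + 0.062500 + 0.030625 + 0.054429 = 0.239293
O = 0.193919 / √(0.211903 × 0.239293) = 0.193919 / 0.2251819 = 0.8612

0.86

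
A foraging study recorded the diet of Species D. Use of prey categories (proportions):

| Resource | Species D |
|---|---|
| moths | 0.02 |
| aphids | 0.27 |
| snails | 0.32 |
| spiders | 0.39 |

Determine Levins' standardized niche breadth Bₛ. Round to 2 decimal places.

Σpᵢ² = 0.02² + 0.27² + 0.32² + 0.39² = 0.0004 + 0.0729 + 0.1024 + 0.1521 = 0.3278
B = 1 / 0.3278 = 3.0506
Bₛ = (B − 1)/(n − 1) = (3.0506 − 1)/(4 − 1) = 2.0506/3 = 0.6835

0.68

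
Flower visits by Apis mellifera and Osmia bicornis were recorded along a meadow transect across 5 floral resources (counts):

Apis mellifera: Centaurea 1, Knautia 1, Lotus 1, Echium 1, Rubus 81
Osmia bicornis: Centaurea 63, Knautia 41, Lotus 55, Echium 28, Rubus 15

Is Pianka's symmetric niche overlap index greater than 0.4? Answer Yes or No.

No

Proportions for Apis mellifera (n=85): 1/85=0.0118, 1/85=0.0118, 1/85=0.0118, 1/85=0.0118, 81/85=0.9529
Proportions for Osmia bicornis (n=202): 63/202=0.3119, 41/202=0.2030, 55/202=0.2723, 28/202=0.1386, 15/202=0.0743
Σ p₁ᵢp₂ᵢ = 0.003680 + 0.002395 + 0.003213 + 0.001635 + 0.070800 = 0.081723
Σp_1ᵢ² = 0.0118² + 0.0118² + 0.0118² + 0.0118² + 0.9529² = 0.000139 + 0.000139 + 0.000139 + 0.000139 + 0.908018 = 0.908574
Σp_2ᵢ² = 0.3119² + 0.2030² + 0.2723² + 0.1386² + 0.0743² = 0.097282 + 0.041209 + 0.074147 + 0.019210 + 0.005520 = 0.237368
O = 0.081723 / √(0.908574 × 0.237368) = 0.081723 / 0.4643990 = 0.1760
O = 0.1760 < 0.4 → No.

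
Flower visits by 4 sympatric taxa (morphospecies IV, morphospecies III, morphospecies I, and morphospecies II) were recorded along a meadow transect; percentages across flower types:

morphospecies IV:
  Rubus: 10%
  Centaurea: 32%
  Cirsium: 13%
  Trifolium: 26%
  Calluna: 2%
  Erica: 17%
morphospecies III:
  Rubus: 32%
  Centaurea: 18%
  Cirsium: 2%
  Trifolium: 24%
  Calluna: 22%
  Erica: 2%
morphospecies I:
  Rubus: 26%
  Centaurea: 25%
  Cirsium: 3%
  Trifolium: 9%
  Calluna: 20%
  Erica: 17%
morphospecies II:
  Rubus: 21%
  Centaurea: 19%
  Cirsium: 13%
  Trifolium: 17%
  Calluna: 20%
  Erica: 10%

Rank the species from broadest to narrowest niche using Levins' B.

Convert percentages to proportions (divide by 100).
Σp_IVᵢ² = 0.10² + 0.32² + 0.13² + 0.26² + 0.02² + 0.17² = 0.0100 + 0.1024 + 0.0169 + 0.0676 + 0.0004 + 0.0289 = 0.2262
B_IV = 1 / 0.2262 = 4.4209
Σp_IIIᵢ² = 0.32² + 0.18² + 0.02² + 0.24² + 0.22² + 0.02² = 0.1024 + 0.0324 + 0.0004 + 0.0576 + 0.0484 + 0.0004 = 0.2416
B_III = 1 / 0.2416 = 4.1391
Σp_Iᵢ² = 0.26² + 0.25² + 0.03² + 0.09² + 0.20² + 0.17² = 0.0676 + 0.0625 + 0.0009 + 0.0081 + 0.0400 + 0.0289 = 0.2080
B_I = 1 / 0.2080 = 4.8077
Σp_IIᵢ² = 0.21² + 0.19² + 0.13² + 0.17² + 0.20² + 0.10² = 0.0441 + 0.0361 + 0.0169 + 0.0289 + 0.0400 + 0.0100 = 0.1760
B_II = 1 / 0.1760 = 5.6818
Ranking by B (broadest → narrowest): morphospecies II (5.68) > morphospecies I (4.81) > morphospecies IV (4.42) > morphospecies III (4.14)

morphospecies II > morphospecies I > morphospecies IV > morphospecies III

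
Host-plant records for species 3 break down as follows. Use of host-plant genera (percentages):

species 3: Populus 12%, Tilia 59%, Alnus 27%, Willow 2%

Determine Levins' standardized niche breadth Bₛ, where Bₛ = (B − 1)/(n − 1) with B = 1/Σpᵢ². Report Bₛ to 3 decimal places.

0.432

Convert percentages to proportions (divide by 100).
Σpᵢ² = 0.12² + 0.59² + 0.27² + 0.02² = 0.0144 + 0.3481 + 0.0729 + 0.0004 = 0.4358
B = 1 / 0.4358 = 2.29463
Bₛ = (B − 1)/(n − 1) = (2.29463 − 1)/(4 − 1) = 1.29463/3 = 0.43154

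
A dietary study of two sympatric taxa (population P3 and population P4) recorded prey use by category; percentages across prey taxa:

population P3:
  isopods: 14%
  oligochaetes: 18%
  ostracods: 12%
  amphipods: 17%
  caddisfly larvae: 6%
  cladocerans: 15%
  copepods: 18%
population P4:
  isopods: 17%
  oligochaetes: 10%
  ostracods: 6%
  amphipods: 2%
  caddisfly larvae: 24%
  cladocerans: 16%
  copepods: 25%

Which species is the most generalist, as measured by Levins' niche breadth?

Convert percentages to proportions (divide by 100).
Σp_P3ᵢ² = 0.14² + 0.18² + 0.12² + 0.17² + 0.06² + 0.15² + 0.18² = 0.0196 + 0.0324 + 0.0144 + 0.0289 + 0.0036 + 0.0225 + 0.0324 = 0.1538
B_P3 = 1 / 0.1538 = 6.5020
Σp_P4ᵢ² = 0.17² + 0.10² + 0.06² + 0.02² + 0.24² + 0.16² + 0.25² = 0.0289 + 0.0100 + 0.0036 + 0.0004 + 0.0576 + 0.0256 + 0.0625 = 0.1886
B_P4 = 1 / 0.1886 = 5.3022
Highest B → broadest niche (most generalist): population P3 (B = 6.50).

population P3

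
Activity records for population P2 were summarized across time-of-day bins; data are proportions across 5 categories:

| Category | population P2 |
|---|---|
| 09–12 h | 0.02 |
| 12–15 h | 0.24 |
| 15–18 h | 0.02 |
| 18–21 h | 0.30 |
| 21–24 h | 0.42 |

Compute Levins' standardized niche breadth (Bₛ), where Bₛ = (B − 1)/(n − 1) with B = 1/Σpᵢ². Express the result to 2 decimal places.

0.52

Σpᵢ² = 0.02² + 0.24² + 0.02² + 0.30² + 0.42² = 0.0004 + 0.0576 + 0.0004 + 0.0900 + 0.1764 = 0.3248
B = 1 / 0.3248 = 3.0788
Bₛ = (B − 1)/(n − 1) = (3.0788 − 1)/(5 − 1) = 2.0788/4 = 0.5197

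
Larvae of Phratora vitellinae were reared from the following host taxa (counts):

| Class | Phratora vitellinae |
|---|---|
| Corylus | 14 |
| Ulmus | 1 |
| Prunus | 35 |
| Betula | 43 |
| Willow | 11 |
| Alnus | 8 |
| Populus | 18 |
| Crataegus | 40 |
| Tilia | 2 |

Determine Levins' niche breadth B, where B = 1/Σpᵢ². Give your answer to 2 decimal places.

Proportions for Phratora vitellinae (n=172): 14/172=0.0814, 1/172=0.0058, 35/172=0.2035, 43/172=0.2500, 11/172=0.0640, 8/172=0.0465, 18/172=0.1047, 40/172=0.2326, 2/172=0.0116
Σpᵢ² = 0.0814² + 0.0058² + 0.2035² + 0.2500² + 0.0640² + 0.0465² + 0.1047² + 0.2326² + 0.0116² = 0.006626 + 0.000034 + 0.041412 + 0.062500 + 0.004096 + 0.002162 + 0.010962 + 0.054103 + 0.000135 = 0.182030
B = 1 / 0.182030 = 5.4936

5.49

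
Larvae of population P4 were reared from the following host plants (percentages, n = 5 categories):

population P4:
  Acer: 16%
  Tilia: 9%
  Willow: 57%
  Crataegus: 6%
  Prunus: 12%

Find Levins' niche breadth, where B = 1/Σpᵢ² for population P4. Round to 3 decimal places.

Convert percentages to proportions (divide by 100).
Σpᵢ² = 0.16² + 0.09² + 0.57² + 0.06² + 0.12² = 0.0256 + 0.0081 + 0.3249 + 0.0036 + 0.0144 = 0.3766
B = 1 / 0.3766 = 2.65534

2.655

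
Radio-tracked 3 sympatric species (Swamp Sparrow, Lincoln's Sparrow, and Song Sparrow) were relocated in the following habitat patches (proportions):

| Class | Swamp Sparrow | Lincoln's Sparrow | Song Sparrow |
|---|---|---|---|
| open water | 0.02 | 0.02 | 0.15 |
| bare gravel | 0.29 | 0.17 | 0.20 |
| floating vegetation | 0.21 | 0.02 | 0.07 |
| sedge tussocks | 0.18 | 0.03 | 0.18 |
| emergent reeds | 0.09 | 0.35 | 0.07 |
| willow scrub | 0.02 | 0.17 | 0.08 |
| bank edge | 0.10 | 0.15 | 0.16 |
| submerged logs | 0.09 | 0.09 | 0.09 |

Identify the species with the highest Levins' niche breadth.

Song Sparrow

Σp_Swamᵢ² = 0.02² + 0.29² + 0.21² + 0.18² + 0.09² + 0.02² + 0.10² + 0.09² = 0.0004 + 0.0841 + 0.0441 + 0.0324 + 0.0081 + 0.0004 + 0.0100 + 0.0081 = 0.1876
B_Swam = 1 / 0.1876 = 5.3305
Σp_Lincᵢ² = 0.02² + 0.17² + 0.02² + 0.03² + 0.35² + 0.17² + 0.15² + 0.09² = 0.0004 + 0.0289 + 0.0004 + 0.0009 + 0.1225 + 0.0289 + 0.0225 + 0.0081 = 0.2126
B_Linc = 1 / 0.2126 = 4.7037
Σp_Songᵢ² = 0.15² + 0.20² + 0.07² + 0.18² + 0.07² + 0.08² + 0.16² + 0.09² = 0.0225 + 0.0400 + 0.0049 + 0.0324 + 0.0049 + 0.0064 + 0.0256 + 0.0081 = 0.1448
B_Song = 1 / 0.1448 = 6.9061
Highest B → broadest niche (most generalist): Song Sparrow (B = 6.91).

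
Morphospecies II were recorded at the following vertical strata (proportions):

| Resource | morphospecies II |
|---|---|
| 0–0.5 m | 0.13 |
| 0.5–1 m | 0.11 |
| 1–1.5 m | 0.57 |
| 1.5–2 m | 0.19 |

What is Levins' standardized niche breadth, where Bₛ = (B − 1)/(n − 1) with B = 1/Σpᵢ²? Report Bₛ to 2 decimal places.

Σpᵢ² = 0.13² + 0.11² + 0.57² + 0.19² = 0.0169 + 0.0121 + 0.3249 + 0.0361 = 0.3900
B = 1 / 0.3900 = 2.5641
Bₛ = (B − 1)/(n − 1) = (2.5641 − 1)/(4 − 1) = 1.5641/3 = 0.5214

0.52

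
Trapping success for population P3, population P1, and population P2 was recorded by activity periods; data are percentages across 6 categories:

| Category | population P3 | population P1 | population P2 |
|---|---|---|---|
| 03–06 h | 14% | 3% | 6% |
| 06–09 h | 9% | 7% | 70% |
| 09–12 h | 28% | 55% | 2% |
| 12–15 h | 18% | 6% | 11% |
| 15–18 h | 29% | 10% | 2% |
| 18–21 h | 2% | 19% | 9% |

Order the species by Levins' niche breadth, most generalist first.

population P3 > population P1 > population P2

Convert percentages to proportions (divide by 100).
Σp_P3ᵢ² = 0.14² + 0.09² + 0.28² + 0.18² + 0.29² + 0.02² = 0.0196 + 0.0081 + 0.0784 + 0.0324 + 0.0841 + 0.0004 = 0.2230
B_P3 = 1 / 0.2230 = 4.4843
Σp_P1ᵢ² = 0.03² + 0.07² + 0.55² + 0.06² + 0.10² + 0.19² = 0.0009 + 0.0049 + 0.3025 + 0.0036 + 0.0100 + 0.0361 = 0.3580
B_P1 = 1 / 0.3580 = 2.7933
Σp_P2ᵢ² = 0.06² + 0.70² + 0.02² + 0.11² + 0.02² + 0.09² = 0.0036 + 0.4900 + 0.0004 + 0.0121 + 0.0004 + 0.0081 = 0.5146
B_P2 = 1 / 0.5146 = 1.9433
Ranking by B (broadest → narrowest): population P3 (4.48) > population P1 (2.79) > population P2 (1.94)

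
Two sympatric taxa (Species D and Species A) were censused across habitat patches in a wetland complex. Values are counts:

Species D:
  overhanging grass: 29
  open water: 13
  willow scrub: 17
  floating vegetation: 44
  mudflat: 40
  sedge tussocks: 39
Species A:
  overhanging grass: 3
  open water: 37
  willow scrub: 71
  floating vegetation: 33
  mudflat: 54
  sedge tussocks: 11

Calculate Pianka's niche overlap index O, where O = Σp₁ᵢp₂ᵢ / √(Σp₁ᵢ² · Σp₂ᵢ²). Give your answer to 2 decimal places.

Proportions for Species D (n=182): 29/182=0.1593, 13/182=0.0714, 17/182=0.0934, 44/182=0.2418, 40/182=0.2198, 39/182=0.2143
Proportions for Species A (n=209): 3/209=0.0144, 37/209=0.1770, 71/209=0.3397, 33/209=0.1579, 54/209=0.2584, 11/209=0.0526
Σ p₁ᵢp₂ᵢ = 0.002294 + 0.012638 + 0.031728 + 0.038180 + 0.056796 + 0.011272 = 0.152908
Σp_1ᵢ² = 0.1593² + 0.0714² + 0.0934² + 0.2418² + 0.2198² + 0.2143² = 0.025376 + 0.005098 + 0.008724 + 0.058467 + 0.048312 + 0.045924 = 0.191901
Σp_2ᵢ² = 0.0144² + 0.1770² + 0.3397² + 0.1579² + 0.2584² + 0.0526² = 0.000207 + 0.031329 + 0.115396 + 0.024932 + 0.066771 + 0.002767 = 0.241402
O = 0.152908 / √(0.191901 × 0.241402) = 0.152908 / 0.2152331 = 0.7104

0.71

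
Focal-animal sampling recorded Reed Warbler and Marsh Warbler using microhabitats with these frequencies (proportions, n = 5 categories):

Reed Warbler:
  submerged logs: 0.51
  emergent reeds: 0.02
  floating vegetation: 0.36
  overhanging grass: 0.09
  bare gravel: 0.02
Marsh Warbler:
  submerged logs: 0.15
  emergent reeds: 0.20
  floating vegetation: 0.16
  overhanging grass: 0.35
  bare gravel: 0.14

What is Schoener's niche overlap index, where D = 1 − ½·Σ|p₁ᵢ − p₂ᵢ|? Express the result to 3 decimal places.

0.440

Σ|p₁ᵢ − p₂ᵢ| = 0.36 + 0.18 + 0.20 + 0.26 + 0.12 = 1.12
D = 1 − ½ × 1.12 = 1 − 0.560 = 0.44000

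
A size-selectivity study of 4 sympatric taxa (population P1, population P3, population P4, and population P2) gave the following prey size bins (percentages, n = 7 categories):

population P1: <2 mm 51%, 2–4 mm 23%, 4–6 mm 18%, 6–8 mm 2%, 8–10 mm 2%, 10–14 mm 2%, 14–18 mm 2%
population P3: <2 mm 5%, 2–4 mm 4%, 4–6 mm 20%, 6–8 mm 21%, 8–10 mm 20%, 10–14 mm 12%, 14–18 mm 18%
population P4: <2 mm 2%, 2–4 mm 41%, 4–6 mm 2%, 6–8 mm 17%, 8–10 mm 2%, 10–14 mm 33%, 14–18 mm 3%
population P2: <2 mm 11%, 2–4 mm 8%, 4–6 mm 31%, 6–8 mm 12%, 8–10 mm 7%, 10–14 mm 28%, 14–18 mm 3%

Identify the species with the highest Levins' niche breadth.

Convert percentages to proportions (divide by 100).
Σp_P1ᵢ² = 0.51² + 0.23² + 0.18² + 0.02² + 0.02² + 0.02² + 0.02² = 0.2601 + 0.0529 + 0.0324 + 0.0004 + 0.0004 + 0.0004 + 0.0004 = 0.3470
B_P1 = 1 / 0.3470 = 2.8818
Σp_P3ᵢ² = 0.05² + 0.04² + 0.20² + 0.21² + 0.20² + 0.12² + 0.18² = 0.0025 + 0.0016 + 0.0400 + 0.0441 + 0.0400 + 0.0144 + 0.0324 = 0.1750
B_P3 = 1 / 0.1750 = 5.7143
Σp_P4ᵢ² = 0.02² + 0.41² + 0.02² + 0.17² + 0.02² + 0.33² + 0.03² = 0.0004 + 0.1681 + 0.0004 + 0.0289 + 0.0004 + 0.1089 + 0.0009 = 0.3080
B_P4 = 1 / 0.3080 = 3.2468
Σp_P2ᵢ² = 0.11² + 0.08² + 0.31² + 0.12² + 0.07² + 0.28² + 0.03² = 0.0121 + 0.0064 + 0.0961 + 0.0144 + 0.0049 + 0.0784 + 0.0009 = 0.2132
B_P2 = 1 / 0.2132 = 4.6904
Highest B → broadest niche (most generalist): population P3 (B = 5.71).

population P3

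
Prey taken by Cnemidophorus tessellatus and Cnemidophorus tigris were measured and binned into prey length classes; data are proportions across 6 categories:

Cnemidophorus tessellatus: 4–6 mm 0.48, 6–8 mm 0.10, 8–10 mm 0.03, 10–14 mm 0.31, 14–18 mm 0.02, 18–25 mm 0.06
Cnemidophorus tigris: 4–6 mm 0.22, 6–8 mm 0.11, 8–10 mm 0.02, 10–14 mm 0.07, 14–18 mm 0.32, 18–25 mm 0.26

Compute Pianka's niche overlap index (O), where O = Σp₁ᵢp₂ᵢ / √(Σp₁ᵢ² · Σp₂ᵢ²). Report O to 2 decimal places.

Σ p₁ᵢp₂ᵢ = 0.1056 + 0.0110 + 0.0006 + 0.0217 + 0.0064 + 0.0156 = 0.1609
Σp_1ᵢ² = 0.48² + 0.10² + 0.03² + 0.31² + 0.02² + 0.06² = 0.2304 + 0.0100 + 0.0009 + 0.0961 + 0.0004 + 0.0036 = 0.3414
Σp_2ᵢ² = 0.22² + 0.11² + 0.02² + 0.07² + 0.32² + 0.26² = 0.0484 + 0.0121 + 0.0004 + 0.0049 + 0.1024 + 0.0676 = 0.2358
O = 0.1609 / √(0.3414 × 0.2358) = 0.1609 / 0.28373 = 0.5671

0.57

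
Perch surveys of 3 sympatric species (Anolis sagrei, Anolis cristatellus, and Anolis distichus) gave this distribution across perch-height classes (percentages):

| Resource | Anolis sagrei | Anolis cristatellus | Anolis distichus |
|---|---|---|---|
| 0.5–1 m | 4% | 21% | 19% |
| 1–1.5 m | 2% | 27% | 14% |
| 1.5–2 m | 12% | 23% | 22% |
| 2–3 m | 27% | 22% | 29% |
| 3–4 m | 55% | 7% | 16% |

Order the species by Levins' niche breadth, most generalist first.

Convert percentages to proportions (divide by 100).
Σp_sagrᵢ² = 0.04² + 0.02² + 0.12² + 0.27² + 0.55² = 0.0016 + 0.0004 + 0.0144 + 0.0729 + 0.3025 = 0.3918
B_sagr = 1 / 0.3918 = 2.5523
Σp_crisᵢ² = 0.21² + 0.27² + 0.23² + 0.22² + 0.07² = 0.0441 + 0.0729 + 0.0529 + 0.0484 + 0.0049 = 0.2232
B_cris = 1 / 0.2232 = 4.4803
Σp_distᵢ² = 0.19² + 0.14² + 0.22² + 0.29² + 0.16² = 0.0361 + 0.0196 + 0.0484 + 0.0841 + 0.0256 = 0.2138
B_dist = 1 / 0.2138 = 4.6773
Ranking by B (broadest → narrowest): Anolis distichus (4.68) > Anolis cristatellus (4.48) > Anolis sagrei (2.55)

Anolis distichus > Anolis cristatellus > Anolis sagrei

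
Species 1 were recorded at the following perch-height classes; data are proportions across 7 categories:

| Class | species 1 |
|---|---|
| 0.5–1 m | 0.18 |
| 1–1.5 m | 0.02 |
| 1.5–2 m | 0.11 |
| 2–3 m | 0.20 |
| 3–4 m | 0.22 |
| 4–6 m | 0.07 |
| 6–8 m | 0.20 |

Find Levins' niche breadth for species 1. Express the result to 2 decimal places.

Σpᵢ² = 0.18² + 0.02² + 0.11² + 0.20² + 0.22² + 0.07² + 0.20² = 0.0324 + 0.0004 + 0.0121 + 0.0400 + 0.0484 + 0.0049 + 0.0400 = 0.1782
B = 1 / 0.1782 = 5.6117

5.61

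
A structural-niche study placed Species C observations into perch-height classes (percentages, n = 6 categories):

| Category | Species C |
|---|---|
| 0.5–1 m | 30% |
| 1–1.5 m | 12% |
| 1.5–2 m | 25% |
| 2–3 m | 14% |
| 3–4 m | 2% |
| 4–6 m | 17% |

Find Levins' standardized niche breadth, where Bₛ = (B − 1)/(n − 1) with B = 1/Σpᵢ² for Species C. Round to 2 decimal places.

Convert percentages to proportions (divide by 100).
Σpᵢ² = 0.30² + 0.12² + 0.25² + 0.14² + 0.02² + 0.17² = 0.0900 + 0.0144 + 0.0625 + 0.0196 + 0.0004 + 0.0289 = 0.2158
B = 1 / 0.2158 = 4.6339
Bₛ = (B − 1)/(n − 1) = (4.6339 − 1)/(6 − 1) = 3.6339/5 = 0.7268

0.73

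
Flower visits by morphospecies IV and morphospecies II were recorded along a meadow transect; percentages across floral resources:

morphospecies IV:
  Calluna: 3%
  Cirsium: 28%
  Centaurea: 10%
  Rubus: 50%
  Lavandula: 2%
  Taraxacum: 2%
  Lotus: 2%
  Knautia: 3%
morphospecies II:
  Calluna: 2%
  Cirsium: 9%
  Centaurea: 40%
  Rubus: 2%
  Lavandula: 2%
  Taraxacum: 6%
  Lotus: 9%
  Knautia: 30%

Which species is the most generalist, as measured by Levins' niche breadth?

morphospecies II

Convert percentages to proportions (divide by 100).
Σp_IVᵢ² = 0.03² + 0.28² + 0.10² + 0.50² + 0.02² + 0.02² + 0.02² + 0.03² = 0.0009 + 0.0784 + 0.0100 + 0.2500 + 0.0004 + 0.0004 + 0.0004 + 0.0009 = 0.3414
B_IV = 1 / 0.3414 = 2.9291
Σp_IIᵢ² = 0.02² + 0.09² + 0.40² + 0.02² + 0.02² + 0.06² + 0.09² + 0.30² = 0.0004 + 0.0081 + 0.1600 + 0.0004 + 0.0004 + 0.0036 + 0.0081 + 0.0900 = 0.2710
B_II = 1 / 0.2710 = 3.6900
Highest B → broadest niche (most generalist): morphospecies II (B = 3.69).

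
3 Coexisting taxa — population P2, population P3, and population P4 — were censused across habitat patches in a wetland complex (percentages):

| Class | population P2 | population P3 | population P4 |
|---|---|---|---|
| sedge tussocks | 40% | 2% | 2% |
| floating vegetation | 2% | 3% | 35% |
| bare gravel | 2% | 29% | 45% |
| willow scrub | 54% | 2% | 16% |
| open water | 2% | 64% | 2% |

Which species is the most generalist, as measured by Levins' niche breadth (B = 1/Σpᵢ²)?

Convert percentages to proportions (divide by 100).
Σp_P2ᵢ² = 0.40² + 0.02² + 0.02² + 0.54² + 0.02² = 0.1600 + 0.0004 + 0.0004 + 0.2916 + 0.0004 = 0.4528
B_P2 = 1 / 0.4528 = 2.2085
Σp_P3ᵢ² = 0.02² + 0.03² + 0.29² + 0.02² + 0.64² = 0.0004 + 0.0009 + 0.0841 + 0.0004 + 0.4096 = 0.4954
B_P3 = 1 / 0.4954 = 2.0186
Σp_P4ᵢ² = 0.02² + 0.35² + 0.45² + 0.16² + 0.02² = 0.0004 + 0.1225 + 0.2025 + 0.0256 + 0.0004 = 0.3514
B_P4 = 1 / 0.3514 = 2.8458
Highest B → broadest niche (most generalist): population P4 (B = 2.85).

population P4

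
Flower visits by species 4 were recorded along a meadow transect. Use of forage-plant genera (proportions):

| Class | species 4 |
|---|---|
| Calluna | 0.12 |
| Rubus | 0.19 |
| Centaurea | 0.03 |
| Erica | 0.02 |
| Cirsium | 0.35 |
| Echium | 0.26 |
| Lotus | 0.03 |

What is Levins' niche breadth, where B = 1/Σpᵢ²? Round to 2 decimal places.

4.12

Σpᵢ² = 0.12² + 0.19² + 0.03² + 0.02² + 0.35² + 0.26² + 0.03² = 0.0144 + 0.0361 + 0.0009 + 0.0004 + 0.1225 + 0.0676 + 0.0009 = 0.2428
B = 1 / 0.2428 = 4.1186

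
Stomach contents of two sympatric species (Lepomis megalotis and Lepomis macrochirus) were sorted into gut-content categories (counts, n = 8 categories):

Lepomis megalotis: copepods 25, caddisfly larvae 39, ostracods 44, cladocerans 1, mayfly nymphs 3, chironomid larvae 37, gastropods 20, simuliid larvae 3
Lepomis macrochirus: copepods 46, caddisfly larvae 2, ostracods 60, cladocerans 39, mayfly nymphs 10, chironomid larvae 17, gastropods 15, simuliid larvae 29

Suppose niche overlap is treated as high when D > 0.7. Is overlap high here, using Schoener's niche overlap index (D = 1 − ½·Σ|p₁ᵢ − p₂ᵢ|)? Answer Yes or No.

Proportions for Lepomis megalotis (n=172): 25/172=0.1453, 39/172=0.2267, 44/172=0.2558, 1/172=0.0058, 3/172=0.0174, 37/172=0.2151, 20/172=0.1163, 3/172=0.0174
Proportions for Lepomis macrochirus (n=218): 46/218=0.2110, 2/218=0.0092, 60/218=0.2752, 39/218=0.1789, 10/218=0.0459, 17/218=0.0780, 15/218=0.0688, 29/218=0.1330
Σ|p₁ᵢ − p₂ᵢ| = 0.0657 + 0.2175 + 0.0194 + 0.1731 + 0.0285 + 0.1371 + 0.0475 + 0.1156 = 0.8044
D = 1 − ½ × 0.8044 = 1 − 0.40220 = 0.59780
D = 0.59780 < 0.7 → No.

No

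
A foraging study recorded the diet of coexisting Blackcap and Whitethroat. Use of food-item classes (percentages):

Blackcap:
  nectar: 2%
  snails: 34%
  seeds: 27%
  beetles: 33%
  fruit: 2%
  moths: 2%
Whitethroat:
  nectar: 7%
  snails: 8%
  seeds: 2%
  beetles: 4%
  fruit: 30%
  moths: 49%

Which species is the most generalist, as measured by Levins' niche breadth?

Convert percentages to proportions (divide by 100).
Σp_Blacᵢ² = 0.02² + 0.34² + 0.27² + 0.33² + 0.02² + 0.02² = 0.0004 + 0.1156 + 0.0729 + 0.1089 + 0.0004 + 0.0004 = 0.2986
B_Blac = 1 / 0.2986 = 3.3490
Σp_Whitᵢ² = 0.07² + 0.08² + 0.02² + 0.04² + 0.30² + 0.49² = 0.0049 + 0.0064 + 0.0004 + 0.0016 + 0.0900 + 0.2401 = 0.3434
B_Whit = 1 / 0.3434 = 2.9121
Highest B → broadest niche (most generalist): Blackcap (B = 3.35).

Blackcap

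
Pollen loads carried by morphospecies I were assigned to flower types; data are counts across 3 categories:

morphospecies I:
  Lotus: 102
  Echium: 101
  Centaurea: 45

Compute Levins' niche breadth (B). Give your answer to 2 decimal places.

2.72

Proportions for morphospecies I (n=248): 102/248=0.4113, 101/248=0.4073, 45/248=0.1815
Σpᵢ² = 0.4113² + 0.4073² + 0.1815² = 0.169168 + 0.165893 + 0.032942 = 0.368003
B = 1 / 0.368003 = 2.7174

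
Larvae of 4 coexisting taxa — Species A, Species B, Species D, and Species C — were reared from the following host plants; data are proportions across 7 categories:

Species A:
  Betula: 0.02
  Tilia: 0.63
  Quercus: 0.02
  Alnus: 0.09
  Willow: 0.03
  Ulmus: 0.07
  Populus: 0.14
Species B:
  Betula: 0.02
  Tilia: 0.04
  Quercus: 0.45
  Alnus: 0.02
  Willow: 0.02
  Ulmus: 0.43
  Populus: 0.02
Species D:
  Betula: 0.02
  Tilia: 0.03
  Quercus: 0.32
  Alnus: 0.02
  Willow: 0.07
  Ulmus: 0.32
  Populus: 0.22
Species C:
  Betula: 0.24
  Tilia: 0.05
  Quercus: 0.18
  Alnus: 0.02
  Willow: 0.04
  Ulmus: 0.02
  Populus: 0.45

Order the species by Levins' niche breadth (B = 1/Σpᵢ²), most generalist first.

Species D > Species C > Species B > Species A

Σp_Aᵢ² = 0.02² + 0.63² + 0.02² + 0.09² + 0.03² + 0.07² + 0.14² = 0.0004 + 0.3969 + 0.0004 + 0.0081 + 0.0009 + 0.0049 + 0.0196 = 0.4312
B_A = 1 / 0.4312 = 2.3191
Σp_Bᵢ² = 0.02² + 0.04² + 0.45² + 0.02² + 0.02² + 0.43² + 0.02² = 0.0004 + 0.0016 + 0.2025 + 0.0004 + 0.0004 + 0.1849 + 0.0004 = 0.3906
B_B = 1 / 0.3906 = 2.5602
Σp_Dᵢ² = 0.02² + 0.03² + 0.32² + 0.02² + 0.07² + 0.32² + 0.22² = 0.0004 + 0.0009 + 0.1024 + 0.0004 + 0.0049 + 0.1024 + 0.0484 = 0.2598
B_D = 1 / 0.2598 = 3.8491
Σp_Cᵢ² = 0.24² + 0.05² + 0.18² + 0.02² + 0.04² + 0.02² + 0.45² = 0.0576 + 0.0025 + 0.0324 + 0.0004 + 0.0016 + 0.0004 + 0.2025 = 0.2974
B_C = 1 / 0.2974 = 3.3625
Ranking by B (broadest → narrowest): Species D (3.85) > Species C (3.36) > Species B (2.56) > Species A (2.32)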